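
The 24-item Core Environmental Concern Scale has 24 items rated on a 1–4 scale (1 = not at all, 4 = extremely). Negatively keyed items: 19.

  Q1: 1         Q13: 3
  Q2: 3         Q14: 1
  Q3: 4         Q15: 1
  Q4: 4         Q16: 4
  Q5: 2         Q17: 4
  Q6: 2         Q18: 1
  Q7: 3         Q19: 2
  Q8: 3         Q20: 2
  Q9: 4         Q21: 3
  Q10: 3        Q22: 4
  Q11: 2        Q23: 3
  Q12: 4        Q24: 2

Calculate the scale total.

66

Apply reverse scoring (reverse-coded value = 5 − response):
  item 19: 5 − 2 = 3
Scored responses: 1, 3, 4, 4, 2, 2, 3, 3, 4, 3, 2, 4, 3, 1, 1, 4, 4, 1, 3, 2, 3, 4, 3, 2
Total = 1 + 3 + 4 + 4 + 2 + 2 + 3 + 3 + 4 + 3 + 2 + 4 + 3 + 1 + 1 + 4 + 4 + 1 + 3 + 2 + 3 + 4 + 3 + 2 = 66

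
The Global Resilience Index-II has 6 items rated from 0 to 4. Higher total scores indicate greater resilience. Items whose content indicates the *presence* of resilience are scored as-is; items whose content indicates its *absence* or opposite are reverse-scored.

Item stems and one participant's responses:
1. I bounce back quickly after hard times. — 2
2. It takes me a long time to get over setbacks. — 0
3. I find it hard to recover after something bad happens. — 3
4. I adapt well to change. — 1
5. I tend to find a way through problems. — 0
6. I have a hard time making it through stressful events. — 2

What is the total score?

Items 2, 3, 6 describe the absence/opposite of resilience → reverse-score.
reversed = (0+4) − raw = 4 − raw.
  item 1: 2
  item 2: 4 − 0 = 4
  item 3: 4 − 3 = 1
  item 4: 1
  item 5: 0
  item 6: 4 − 2 = 2
Total = 2 + 4 + 1 + 1 + 0 + 2 = 10

10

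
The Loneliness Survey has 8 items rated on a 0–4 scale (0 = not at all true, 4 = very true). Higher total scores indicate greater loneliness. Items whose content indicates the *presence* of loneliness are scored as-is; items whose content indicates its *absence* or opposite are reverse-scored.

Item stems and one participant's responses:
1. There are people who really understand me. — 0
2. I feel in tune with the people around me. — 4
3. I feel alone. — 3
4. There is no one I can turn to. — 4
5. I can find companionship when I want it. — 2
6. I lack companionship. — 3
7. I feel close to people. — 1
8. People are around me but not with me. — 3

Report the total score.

22

Items 1, 2, 5, 7 describe the absence/opposite of loneliness → reverse-score.
reverse-coded value = 4 − response.
  item 1: 4 − 0 = 4
  item 2: 4 − 4 = 0
  item 3: 3
  item 4: 4
  item 5: 4 − 2 = 2
  item 6: 3
  item 7: 4 − 1 = 3
  item 8: 3
Total = 4 + 0 + 3 + 4 + 2 + 3 + 3 + 3 = 22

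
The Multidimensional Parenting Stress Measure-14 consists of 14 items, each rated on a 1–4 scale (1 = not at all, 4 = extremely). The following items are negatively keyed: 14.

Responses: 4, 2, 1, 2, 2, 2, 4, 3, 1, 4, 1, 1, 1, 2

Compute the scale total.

Reversing item 14 with 5 − raw:
Total = 4 + 2 + 1 + 2 + 2 + 2 + 4 + 3 + 1 + 4 + 1 + 1 + 1 + (5−2)
      = 4 + 2 + 1 + 2 + 2 + 2 + 4 + 3 + 1 + 4 + 1 + 1 + 1 + 3 = 31

31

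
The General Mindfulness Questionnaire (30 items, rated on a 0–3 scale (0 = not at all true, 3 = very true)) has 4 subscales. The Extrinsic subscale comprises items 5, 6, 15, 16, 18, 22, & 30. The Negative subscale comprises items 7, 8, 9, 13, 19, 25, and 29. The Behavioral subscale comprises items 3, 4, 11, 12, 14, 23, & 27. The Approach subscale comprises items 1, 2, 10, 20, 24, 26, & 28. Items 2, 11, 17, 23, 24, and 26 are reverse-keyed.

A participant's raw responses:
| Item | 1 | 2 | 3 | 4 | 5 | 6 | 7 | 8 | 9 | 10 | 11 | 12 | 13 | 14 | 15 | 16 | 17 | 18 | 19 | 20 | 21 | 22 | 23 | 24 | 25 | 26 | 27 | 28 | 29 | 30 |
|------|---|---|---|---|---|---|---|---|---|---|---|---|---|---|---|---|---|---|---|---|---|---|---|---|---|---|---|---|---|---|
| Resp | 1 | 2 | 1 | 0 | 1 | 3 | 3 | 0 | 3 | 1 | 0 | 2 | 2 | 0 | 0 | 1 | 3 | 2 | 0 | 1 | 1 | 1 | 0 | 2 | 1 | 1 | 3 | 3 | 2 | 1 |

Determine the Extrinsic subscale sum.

Extrinsic items: 5, 6, 15, 16, 18, 22, 30.
  item 5: 1
  item 6: 3
  item 15: 0
  item 16: 1
  item 18: 2
  item 22: 1
  item 30: 1
Sum = 1 + 3 + 0 + 1 + 2 + 1 + 1 = 9

9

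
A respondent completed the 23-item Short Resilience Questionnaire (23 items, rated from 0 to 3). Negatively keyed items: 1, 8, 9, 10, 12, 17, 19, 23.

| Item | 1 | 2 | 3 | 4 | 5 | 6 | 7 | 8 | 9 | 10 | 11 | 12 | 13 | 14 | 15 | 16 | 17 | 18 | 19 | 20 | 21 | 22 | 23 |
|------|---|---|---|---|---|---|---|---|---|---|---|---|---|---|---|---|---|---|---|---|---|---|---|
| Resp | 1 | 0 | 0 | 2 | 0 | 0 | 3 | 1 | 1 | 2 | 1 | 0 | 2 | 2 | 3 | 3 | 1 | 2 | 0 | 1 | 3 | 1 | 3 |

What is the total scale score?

38

Negatively keyed items use 3 − raw:
  item 1: 3 − 1 = 2
  item 8: 3 − 1 = 2
  item 9: 3 − 1 = 2
  item 10: 3 − 2 = 1
  item 12: 3 − 0 = 3
  item 17: 3 − 1 = 2
  item 19: 3 − 0 = 3
  item 23: 3 − 3 = 0
After reverse-coding: 2, 0, 0, 2, 0, 0, 3, 2, 2, 1, 1, 3, 2, 2, 3, 3, 2, 2, 3, 1, 3, 1, 0
Total = 2 + 0 + 0 + 2 + 0 + 0 + 3 + 2 + 2 + 1 + 1 + 3 + 2 + 2 + 3 + 3 + 2 + 2 + 3 + 1 + 3 + 1 + 0 = 38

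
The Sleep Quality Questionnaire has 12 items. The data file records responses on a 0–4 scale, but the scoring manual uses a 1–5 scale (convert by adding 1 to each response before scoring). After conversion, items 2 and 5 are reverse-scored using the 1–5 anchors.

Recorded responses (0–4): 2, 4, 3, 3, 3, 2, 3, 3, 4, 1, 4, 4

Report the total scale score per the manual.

42

Convert to 1–5: 3, 5, 4, 4, 4, 3, 4, 4, 5, 2, 5, 5
Reverse-coded (reverse-coded value = 6 − response):
  item 2: 6 − 5 = 1
  item 5: 6 − 4 = 2
Scored: 3, 1, 4, 4, 2, 3, 4, 4, 5, 2, 5, 5
Total = 42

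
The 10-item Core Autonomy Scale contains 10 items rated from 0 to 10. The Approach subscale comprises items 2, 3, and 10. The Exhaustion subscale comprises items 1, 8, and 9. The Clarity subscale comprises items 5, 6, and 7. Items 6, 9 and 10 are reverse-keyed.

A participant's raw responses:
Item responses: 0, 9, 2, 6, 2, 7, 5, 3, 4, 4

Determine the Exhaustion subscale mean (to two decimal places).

3.00

Exhaustion items: 1, 8, 9.
Of these, item 9 is reverse-keyed; reversed = (0+10) − raw = 10 − raw.
  item 1: 0
  item 8: 3
  item 9: 10 − 4 = 6
Sum = 0 + 3 + 6 = 9
Mean = 9 / 3 = 3.00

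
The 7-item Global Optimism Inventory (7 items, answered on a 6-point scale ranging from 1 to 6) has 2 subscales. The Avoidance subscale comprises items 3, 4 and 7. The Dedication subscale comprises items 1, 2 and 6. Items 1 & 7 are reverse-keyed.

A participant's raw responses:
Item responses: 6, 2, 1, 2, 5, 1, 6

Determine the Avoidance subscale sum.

Avoidance items: 3, 4, 7.
Of these, item 7 is reverse-keyed; reverse-coded value = 7 − response.
  item 3: 1
  item 4: 2
  item 7: 7 − 6 = 1
Sum = 1 + 2 + 1 = 4

4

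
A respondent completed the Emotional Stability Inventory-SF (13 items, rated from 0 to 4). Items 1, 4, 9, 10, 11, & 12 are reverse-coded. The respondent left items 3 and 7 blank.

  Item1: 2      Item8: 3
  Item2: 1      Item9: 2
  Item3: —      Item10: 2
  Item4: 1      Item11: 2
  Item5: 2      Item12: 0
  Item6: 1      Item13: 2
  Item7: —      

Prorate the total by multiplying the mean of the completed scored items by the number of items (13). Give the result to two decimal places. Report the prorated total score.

Reverse-coded (reversed = (0+4) − raw = 4 − raw):
  item 1: 4 − 2 = 2
  item 4: 4 − 1 = 3
  item 9: 4 − 2 = 2
  item 10: 4 − 2 = 2
  item 11: 4 − 2 = 2
  item 12: 4 − 0 = 4
Completed scored items (11 of 13): 2, 1, 3, 2, 1, 3, 2, 2, 2, 4, 2; sum = 24.
Person mean = 24 / 11 ≈ 2.1818
Prorated total = (24 / 11) × 13 = 28.36 (to 2 dp)

28.36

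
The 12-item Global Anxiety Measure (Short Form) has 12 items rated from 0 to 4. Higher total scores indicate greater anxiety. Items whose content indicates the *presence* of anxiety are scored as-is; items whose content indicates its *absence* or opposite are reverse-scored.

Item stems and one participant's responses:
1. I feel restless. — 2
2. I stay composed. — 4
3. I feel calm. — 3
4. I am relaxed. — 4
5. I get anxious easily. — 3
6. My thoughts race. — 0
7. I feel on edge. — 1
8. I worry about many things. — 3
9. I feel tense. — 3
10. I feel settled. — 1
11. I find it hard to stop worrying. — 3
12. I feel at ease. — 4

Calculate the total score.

Items 2, 3, 4, 10, 12 describe the absence/opposite of anxiety → reverse-score.
reverse-coded value = 4 − response.
  item 1: 2
  item 2: 4 − 4 = 0
  item 3: 4 − 3 = 1
  item 4: 4 − 4 = 0
  item 5: 3
  item 6: 0
  item 7: 1
  item 8: 3
  item 9: 3
  item 10: 4 − 1 = 3
  item 11: 3
  item 12: 4 − 4 = 0
Total = 2 + 0 + 1 + 0 + 3 + 0 + 1 + 3 + 3 + 3 + 3 + 0 = 19

19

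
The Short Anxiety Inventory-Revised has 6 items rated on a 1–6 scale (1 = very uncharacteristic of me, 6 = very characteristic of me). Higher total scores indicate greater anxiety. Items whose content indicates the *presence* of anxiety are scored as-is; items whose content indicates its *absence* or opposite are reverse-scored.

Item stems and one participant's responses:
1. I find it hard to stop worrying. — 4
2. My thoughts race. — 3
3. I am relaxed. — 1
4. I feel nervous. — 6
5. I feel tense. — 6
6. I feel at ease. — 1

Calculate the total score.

Items 3, 6 describe the absence/opposite of anxiety → reverse-score.
on a 1–6 scale, reversed = 7 − raw.
  item 1: 4
  item 2: 3
  item 3: 7 − 1 = 6
  item 4: 6
  item 5: 6
  item 6: 7 − 1 = 6
Total = 4 + 3 + 6 + 6 + 6 + 6 = 31

31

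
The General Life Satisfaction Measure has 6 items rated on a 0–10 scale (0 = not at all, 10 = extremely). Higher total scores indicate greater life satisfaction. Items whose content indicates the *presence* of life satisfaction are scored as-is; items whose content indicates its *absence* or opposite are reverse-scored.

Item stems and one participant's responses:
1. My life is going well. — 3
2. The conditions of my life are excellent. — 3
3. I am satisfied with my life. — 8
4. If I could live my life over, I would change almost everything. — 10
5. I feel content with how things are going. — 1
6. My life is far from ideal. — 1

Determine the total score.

Items 4, 6 describe the absence/opposite of life satisfaction → reverse-score.
on a 0–10 scale, reversed = 10 − raw.
  item 1: 3
  item 2: 3
  item 3: 8
  item 4: 10 − 10 = 0
  item 5: 1
  item 6: 10 − 1 = 9
Total = 3 + 3 + 8 + 0 + 1 + 9 = 24

24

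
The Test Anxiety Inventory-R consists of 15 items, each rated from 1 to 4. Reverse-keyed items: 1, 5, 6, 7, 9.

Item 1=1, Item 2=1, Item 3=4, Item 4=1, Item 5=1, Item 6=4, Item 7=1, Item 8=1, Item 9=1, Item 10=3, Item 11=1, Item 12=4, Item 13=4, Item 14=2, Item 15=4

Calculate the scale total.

42

Raw sum = 33. Reverse-keyed items: 1, 5, 6, 7, 9; their raw sum = 8.
Each reversal replaces raw with 5 − raw, changing the total by 5 − 2·raw per item.
Total = 33 + 5·5 − 2·8 = 33 + 25 − 16 = 42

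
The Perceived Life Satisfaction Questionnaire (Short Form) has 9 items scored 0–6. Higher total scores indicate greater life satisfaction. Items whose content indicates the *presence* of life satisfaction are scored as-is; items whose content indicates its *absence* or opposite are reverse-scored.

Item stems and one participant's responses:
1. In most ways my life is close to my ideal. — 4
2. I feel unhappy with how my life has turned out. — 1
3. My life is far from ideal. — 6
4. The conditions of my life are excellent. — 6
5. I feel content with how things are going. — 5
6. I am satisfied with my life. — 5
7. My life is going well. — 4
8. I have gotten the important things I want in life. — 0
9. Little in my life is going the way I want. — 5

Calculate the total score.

30

Items 2, 3, 9 describe the absence/opposite of life satisfaction → reverse-score.
on a 0–6 scale, reversed = 6 − raw.
  item 1: 4
  item 2: 6 − 1 = 5
  item 3: 6 − 6 = 0
  item 4: 6
  item 5: 5
  item 6: 5
  item 7: 4
  item 8: 0
  item 9: 6 − 5 = 1
Total = 4 + 5 + 0 + 6 + 5 + 5 + 4 + 0 + 1 = 30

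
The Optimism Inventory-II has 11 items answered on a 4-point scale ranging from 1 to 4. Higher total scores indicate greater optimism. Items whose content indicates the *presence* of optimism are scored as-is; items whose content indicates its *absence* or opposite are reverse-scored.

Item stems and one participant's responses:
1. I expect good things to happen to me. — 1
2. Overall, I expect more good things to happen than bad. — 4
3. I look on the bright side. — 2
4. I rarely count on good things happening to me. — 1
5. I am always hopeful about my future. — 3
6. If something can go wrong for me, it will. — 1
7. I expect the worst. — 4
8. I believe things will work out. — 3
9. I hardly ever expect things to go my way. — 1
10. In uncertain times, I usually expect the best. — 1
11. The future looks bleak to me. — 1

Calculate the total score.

Items 4, 6, 7, 9, 11 describe the absence/opposite of optimism → reverse-score.
on a 1–4 scale, reversed = 5 − raw.
  item 1: 1
  item 2: 4
  item 3: 2
  item 4: 5 − 1 = 4
  item 5: 3
  item 6: 5 − 1 = 4
  item 7: 5 − 4 = 1
  item 8: 3
  item 9: 5 − 1 = 4
  item 10: 1
  item 11: 5 − 1 = 4
Total = 1 + 4 + 2 + 4 + 3 + 4 + 1 + 3 + 4 + 1 + 4 = 31

31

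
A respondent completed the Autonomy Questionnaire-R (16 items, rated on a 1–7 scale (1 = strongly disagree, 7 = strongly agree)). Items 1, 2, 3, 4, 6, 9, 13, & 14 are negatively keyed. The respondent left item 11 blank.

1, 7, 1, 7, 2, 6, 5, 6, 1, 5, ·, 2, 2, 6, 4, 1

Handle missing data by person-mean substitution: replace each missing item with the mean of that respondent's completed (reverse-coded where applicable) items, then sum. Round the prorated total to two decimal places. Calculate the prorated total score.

61.87

Reverse-coded (reversed = (1+7) − raw = 8 − raw):
  item 1: 8 − 1 = 7
  item 2: 8 − 7 = 1
  item 3: 8 − 1 = 7
  item 4: 8 − 7 = 1
  item 6: 8 − 6 = 2
  item 9: 8 − 1 = 7
  item 13: 8 − 2 = 6
  item 14: 8 − 6 = 2
Completed scored items (15 of 16): 7, 1, 7, 1, 2, 2, 5, 6, 7, 5, 2, 6, 2, 4, 1; sum = 58.
Person mean = 58 / 15 ≈ 3.8667
Prorated total = (58 / 15) × 16 = 61.87 (to 2 dp)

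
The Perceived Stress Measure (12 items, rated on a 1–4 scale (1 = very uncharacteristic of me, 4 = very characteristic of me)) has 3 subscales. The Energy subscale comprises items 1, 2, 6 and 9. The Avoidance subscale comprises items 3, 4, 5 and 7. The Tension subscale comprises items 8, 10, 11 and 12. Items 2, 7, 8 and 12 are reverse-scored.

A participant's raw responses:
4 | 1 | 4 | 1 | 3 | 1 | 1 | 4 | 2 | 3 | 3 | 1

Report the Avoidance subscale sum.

Avoidance items: 3, 4, 5, 7.
Of these, item 7 is reverse-scored; on a 1–4 scale, reversed = 5 − raw.
  item 3: 4
  item 4: 1
  item 5: 3
  item 7: 5 − 1 = 4
Sum = 4 + 1 + 3 + 4 = 12

12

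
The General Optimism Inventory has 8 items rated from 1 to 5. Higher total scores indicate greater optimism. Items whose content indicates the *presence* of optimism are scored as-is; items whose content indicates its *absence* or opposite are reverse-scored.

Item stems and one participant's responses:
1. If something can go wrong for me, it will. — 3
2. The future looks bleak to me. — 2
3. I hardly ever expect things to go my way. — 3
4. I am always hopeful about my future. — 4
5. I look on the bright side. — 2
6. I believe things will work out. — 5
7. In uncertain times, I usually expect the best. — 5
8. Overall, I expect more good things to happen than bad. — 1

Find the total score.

Items 1, 2, 3 describe the absence/opposite of optimism → reverse-score.
reversed = (1+5) − raw = 6 − raw.
  item 1: 6 − 3 = 3
  item 2: 6 − 2 = 4
  item 3: 6 − 3 = 3
  item 4: 4
  item 5: 2
  item 6: 5
  item 7: 5
  item 8: 1
Total = 3 + 4 + 3 + 4 + 2 + 5 + 5 + 1 = 27

27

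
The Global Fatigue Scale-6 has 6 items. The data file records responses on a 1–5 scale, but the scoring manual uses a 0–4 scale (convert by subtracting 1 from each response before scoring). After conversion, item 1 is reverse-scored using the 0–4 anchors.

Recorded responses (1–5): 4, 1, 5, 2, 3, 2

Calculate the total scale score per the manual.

Convert to 0–4: 3, 0, 4, 1, 2, 1
Reverse-coded (on a 0–4 scale, reversed = 4 − raw):
  item 1: 4 − 3 = 1
Scored: 1, 0, 4, 1, 2, 1
Total = 9

9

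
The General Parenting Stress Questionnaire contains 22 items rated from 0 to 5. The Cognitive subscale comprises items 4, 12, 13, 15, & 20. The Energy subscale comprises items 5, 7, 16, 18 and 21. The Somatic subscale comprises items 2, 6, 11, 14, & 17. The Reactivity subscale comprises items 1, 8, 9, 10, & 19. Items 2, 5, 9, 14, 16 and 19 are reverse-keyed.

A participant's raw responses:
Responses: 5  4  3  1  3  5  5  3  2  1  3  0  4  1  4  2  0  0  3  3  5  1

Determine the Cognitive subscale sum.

12

Cognitive items: 4, 12, 13, 15, 20.
  item 4: 1
  item 12: 0
  item 13: 4
  item 15: 4
  item 20: 3
Sum = 1 + 0 + 4 + 4 + 3 = 12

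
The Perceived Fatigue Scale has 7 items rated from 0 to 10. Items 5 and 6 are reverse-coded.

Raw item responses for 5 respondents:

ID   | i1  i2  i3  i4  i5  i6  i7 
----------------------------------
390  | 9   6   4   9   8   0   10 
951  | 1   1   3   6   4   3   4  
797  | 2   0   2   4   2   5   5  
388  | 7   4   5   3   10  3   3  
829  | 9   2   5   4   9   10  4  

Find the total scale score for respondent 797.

Respondent 797 raw: 2, 0, 2, 4, 2, 5, 5.
Reverse-coded (on a 0–10 scale, reversed = 10 − raw):
  item 1: 2
  item 2: 0
  item 3: 2
  item 4: 4
  item 5: 10 − 2 = 8
  item 6: 10 − 5 = 5
  item 7: 5
Sum = 2 + 0 + 2 + 4 + 8 + 5 + 5 = 26

26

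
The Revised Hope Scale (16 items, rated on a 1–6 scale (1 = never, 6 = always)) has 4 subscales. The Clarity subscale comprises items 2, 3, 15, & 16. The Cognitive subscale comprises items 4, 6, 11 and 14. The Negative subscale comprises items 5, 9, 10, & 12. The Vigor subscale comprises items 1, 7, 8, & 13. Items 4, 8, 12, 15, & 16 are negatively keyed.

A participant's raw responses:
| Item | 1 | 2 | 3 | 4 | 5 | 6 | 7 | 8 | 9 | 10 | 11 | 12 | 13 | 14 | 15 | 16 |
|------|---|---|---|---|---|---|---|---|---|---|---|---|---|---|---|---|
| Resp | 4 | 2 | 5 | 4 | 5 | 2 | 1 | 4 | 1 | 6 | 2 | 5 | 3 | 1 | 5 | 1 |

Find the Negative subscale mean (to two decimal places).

3.50

Negative items: 5, 9, 10, 12.
Of these, item 12 is negatively keyed; reversed = (1+6) − raw = 7 − raw.
  item 5: 5
  item 9: 1
  item 10: 6
  item 12: 7 − 5 = 2
Sum = 5 + 1 + 6 + 2 = 14
Mean = 14 / 4 = 3.50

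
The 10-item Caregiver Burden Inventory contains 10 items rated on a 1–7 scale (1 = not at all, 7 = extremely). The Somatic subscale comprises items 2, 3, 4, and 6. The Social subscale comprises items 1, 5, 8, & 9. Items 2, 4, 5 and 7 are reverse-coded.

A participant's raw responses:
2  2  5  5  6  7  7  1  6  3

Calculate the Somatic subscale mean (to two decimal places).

5.25

Somatic items: 2, 3, 4, 6.
Of these, items 2 & 4 are reverse-coded; reverse-coded value = 8 − response.
  item 2: 8 − 2 = 6
  item 3: 5
  item 4: 8 − 5 = 3
  item 6: 7
Sum = 6 + 5 + 3 + 7 = 21
Mean = 21 / 4 = 5.25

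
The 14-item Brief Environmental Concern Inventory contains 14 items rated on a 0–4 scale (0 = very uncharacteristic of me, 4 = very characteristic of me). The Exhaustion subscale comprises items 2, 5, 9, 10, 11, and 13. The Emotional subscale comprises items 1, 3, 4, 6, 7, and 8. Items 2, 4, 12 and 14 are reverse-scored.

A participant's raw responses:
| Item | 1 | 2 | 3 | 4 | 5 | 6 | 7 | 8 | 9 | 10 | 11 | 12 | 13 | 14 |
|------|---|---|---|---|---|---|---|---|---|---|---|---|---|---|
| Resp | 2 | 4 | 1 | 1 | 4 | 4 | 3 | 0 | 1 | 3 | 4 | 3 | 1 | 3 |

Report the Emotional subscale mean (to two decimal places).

Emotional items: 1, 3, 4, 6, 7, 8.
Of these, item 4 is reverse-scored; reverse-coded value = 4 − response.
  item 1: 2
  item 3: 1
  item 4: 4 − 1 = 3
  item 6: 4
  item 7: 3
  item 8: 0
Sum = 2 + 1 + 3 + 4 + 3 + 0 = 13
Mean = 13 / 6 = 2.17

2.17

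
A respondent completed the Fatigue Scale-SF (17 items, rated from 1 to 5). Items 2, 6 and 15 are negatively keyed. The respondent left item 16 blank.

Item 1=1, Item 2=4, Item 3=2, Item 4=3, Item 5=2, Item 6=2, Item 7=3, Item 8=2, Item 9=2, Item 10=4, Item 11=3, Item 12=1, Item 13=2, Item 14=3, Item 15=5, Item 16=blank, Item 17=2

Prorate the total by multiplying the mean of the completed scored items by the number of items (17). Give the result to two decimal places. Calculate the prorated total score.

39.31

Reverse-coded (reversed = (1+5) − raw = 6 − raw):
  item 2: 6 − 4 = 2
  item 6: 6 − 2 = 4
  item 15: 6 − 5 = 1
Completed scored items (16 of 17): 1, 2, 2, 3, 2, 4, 3, 2, 2, 4, 3, 1, 2, 3, 1, 2; sum = 37.
Person mean = 37 / 16 ≈ 2.3125
Prorated total = (37 / 16) × 17 = 39.31 (to 2 dp)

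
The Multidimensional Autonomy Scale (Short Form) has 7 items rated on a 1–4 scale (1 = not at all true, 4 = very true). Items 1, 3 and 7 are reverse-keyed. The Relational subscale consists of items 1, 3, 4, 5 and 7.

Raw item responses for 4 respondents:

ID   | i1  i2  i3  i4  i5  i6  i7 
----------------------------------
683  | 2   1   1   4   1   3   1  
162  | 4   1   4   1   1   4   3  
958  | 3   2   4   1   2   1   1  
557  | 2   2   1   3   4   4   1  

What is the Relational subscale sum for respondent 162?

Respondent 162 raw: 4, 1, 4, 1, 1, 4, 3.
Relational items: 1, 3, 4, 5, 7.
Reverse-coded (reversed = (1+4) − raw = 5 − raw):
  item 1: 5 − 4 = 1
  item 3: 5 − 4 = 1
  item 4: 1
  item 5: 1
  item 7: 5 − 3 = 2
Sum = 1 + 1 + 1 + 1 + 2 = 6

6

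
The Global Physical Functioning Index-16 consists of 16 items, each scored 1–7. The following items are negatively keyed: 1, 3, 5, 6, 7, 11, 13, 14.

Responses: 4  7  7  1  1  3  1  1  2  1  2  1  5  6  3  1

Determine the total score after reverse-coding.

52

Apply reverse scoring (on a 1–7 scale, reversed = 8 − raw):
  item 1: 8 − 4 = 4
  item 3: 8 − 7 = 1
  item 5: 8 − 1 = 7
  item 6: 8 − 3 = 5
  item 7: 8 − 1 = 7
  item 11: 8 − 2 = 6
  item 13: 8 − 5 = 3
  item 14: 8 − 6 = 2
Scored responses: 4, 7, 1, 1, 7, 5, 7, 1, 2, 1, 6, 1, 3, 2, 3, 1
Total = 4 + 7 + 1 + 1 + 7 + 5 + 7 + 1 + 2 + 1 + 6 + 1 + 3 + 2 + 3 + 1 = 52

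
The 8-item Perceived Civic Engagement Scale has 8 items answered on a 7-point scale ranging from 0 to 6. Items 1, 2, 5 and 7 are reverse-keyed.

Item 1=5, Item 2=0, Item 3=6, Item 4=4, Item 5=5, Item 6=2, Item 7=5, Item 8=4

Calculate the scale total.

25

Reverse-coded items (on a 0–6 scale, reversed = 6 − raw):
  item 1: 6 − 5 = 1
  item 2: 6 − 0 = 6
  item 5: 6 − 5 = 1
  item 7: 6 − 5 = 1
After reverse-coding: 1, 6, 6, 4, 1, 2, 1, 4
Total = 1 + 6 + 6 + 4 + 1 + 2 + 1 + 4 = 25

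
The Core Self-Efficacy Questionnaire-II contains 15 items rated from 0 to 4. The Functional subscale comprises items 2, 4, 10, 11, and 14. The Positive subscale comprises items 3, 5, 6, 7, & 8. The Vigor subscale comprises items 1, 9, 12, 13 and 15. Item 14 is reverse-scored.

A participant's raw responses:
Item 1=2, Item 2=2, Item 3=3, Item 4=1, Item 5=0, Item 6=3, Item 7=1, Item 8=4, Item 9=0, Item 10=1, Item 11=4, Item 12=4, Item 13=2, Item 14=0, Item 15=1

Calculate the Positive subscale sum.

Positive items: 3, 5, 6, 7, 8.
  item 3: 3
  item 5: 0
  item 6: 3
  item 7: 1
  item 8: 4
Sum = 3 + 0 + 3 + 1 + 4 = 11

11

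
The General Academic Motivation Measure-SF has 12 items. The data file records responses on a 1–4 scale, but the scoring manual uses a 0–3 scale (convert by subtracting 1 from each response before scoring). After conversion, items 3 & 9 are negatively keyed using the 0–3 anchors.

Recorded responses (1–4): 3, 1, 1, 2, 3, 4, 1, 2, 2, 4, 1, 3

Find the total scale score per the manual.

19

Convert to 0–3: 2, 0, 0, 1, 2, 3, 0, 1, 1, 3, 0, 2
Reverse-coded (reverse-coded value = 3 − response):
  item 3: 3 − 0 = 3
  item 9: 3 − 1 = 2
Scored: 2, 0, 3, 1, 2, 3, 0, 1, 2, 3, 0, 2
Total = 19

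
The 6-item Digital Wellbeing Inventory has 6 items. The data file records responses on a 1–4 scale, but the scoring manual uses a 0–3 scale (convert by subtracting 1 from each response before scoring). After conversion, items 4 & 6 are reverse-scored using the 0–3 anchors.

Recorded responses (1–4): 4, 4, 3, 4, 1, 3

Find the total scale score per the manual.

Convert to 0–3: 3, 3, 2, 3, 0, 2
Reverse-coded (reverse-coded value = 3 − response):
  item 4: 3 − 3 = 0
  item 6: 3 − 2 = 1
Scored: 3, 3, 2, 0, 0, 1
Total = 9

9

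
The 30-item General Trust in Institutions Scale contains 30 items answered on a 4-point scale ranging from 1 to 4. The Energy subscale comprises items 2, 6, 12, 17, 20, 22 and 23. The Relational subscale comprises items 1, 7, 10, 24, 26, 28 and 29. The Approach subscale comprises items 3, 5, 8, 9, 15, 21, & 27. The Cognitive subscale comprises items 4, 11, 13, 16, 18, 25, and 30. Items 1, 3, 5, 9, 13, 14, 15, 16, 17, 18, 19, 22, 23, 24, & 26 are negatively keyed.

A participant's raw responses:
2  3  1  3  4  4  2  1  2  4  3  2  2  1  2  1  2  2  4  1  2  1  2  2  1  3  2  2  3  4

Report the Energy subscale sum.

Energy items: 2, 6, 12, 17, 20, 22, 23.
Of these, items 17, 22, and 23 are negatively keyed; reversed = (1+4) − raw = 5 − raw.
  item 2: 3
  item 6: 4
  item 12: 2
  item 17: 5 − 2 = 3
  item 20: 1
  item 22: 5 − 1 = 4
  item 23: 5 − 2 = 3
Sum = 3 + 4 + 2 + 3 + 1 + 4 + 3 = 20

20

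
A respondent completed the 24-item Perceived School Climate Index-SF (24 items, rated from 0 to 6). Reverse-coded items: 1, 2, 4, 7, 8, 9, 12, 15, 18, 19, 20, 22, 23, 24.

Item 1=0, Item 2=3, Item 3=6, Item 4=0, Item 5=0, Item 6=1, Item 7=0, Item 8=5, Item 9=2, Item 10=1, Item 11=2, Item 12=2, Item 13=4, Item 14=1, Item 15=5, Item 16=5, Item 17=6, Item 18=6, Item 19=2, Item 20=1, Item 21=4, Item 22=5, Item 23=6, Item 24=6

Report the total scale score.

Raw sum = 73. Reverse-coded items: 1, 2, 4, 7, 8, 9, 12, 15, 18, 19, 20, 22, 23, 24; their raw sum = 43.
Each reversal replaces raw with 6 − raw, changing the total by 6 − 2·raw per item.
Total = 73 + 14·6 − 2·43 = 73 + 84 − 86 = 71

71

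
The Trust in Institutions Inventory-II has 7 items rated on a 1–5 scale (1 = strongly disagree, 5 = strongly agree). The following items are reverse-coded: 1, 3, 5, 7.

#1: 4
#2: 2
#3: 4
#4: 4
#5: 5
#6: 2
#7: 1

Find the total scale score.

18

Reverse-coded items use 6 − raw:
  item 1: 6 − 4 = 2
  item 3: 6 − 4 = 2
  item 5: 6 − 5 = 1
  item 7: 6 − 1 = 5
After reverse-coding: 2, 2, 2, 4, 1, 2, 5
Total = 2 + 2 + 2 + 4 + 1 + 2 + 5 = 18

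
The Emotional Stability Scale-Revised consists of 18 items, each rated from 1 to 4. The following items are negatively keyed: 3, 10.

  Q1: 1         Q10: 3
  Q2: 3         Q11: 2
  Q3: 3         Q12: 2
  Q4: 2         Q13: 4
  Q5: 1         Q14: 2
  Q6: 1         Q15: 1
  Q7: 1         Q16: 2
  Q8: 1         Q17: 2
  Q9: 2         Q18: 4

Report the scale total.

35

Reverse-coded items (reversed = (1+4) − raw = 5 − raw):
  item 3: 5 − 3 = 2
  item 10: 5 − 3 = 2
Scored responses: 1, 3, 2, 2, 1, 1, 1, 1, 2, 2, 2, 2, 4, 2, 1, 2, 2, 4
Total = 1 + 3 + 2 + 2 + 1 + 1 + 1 + 1 + 2 + 2 + 2 + 2 + 4 + 2 + 1 + 2 + 2 + 4 = 35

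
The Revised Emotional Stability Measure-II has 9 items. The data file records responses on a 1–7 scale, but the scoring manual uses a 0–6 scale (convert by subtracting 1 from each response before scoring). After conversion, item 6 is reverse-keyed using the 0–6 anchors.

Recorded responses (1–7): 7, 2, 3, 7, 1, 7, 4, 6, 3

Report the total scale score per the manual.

25

Convert to 0–6: 6, 1, 2, 6, 0, 6, 3, 5, 2
Reverse-coded (reversed = (0+6) − raw = 6 − raw):
  item 6: 6 − 6 = 0
Scored: 6, 1, 2, 6, 0, 0, 3, 5, 2
Total = 25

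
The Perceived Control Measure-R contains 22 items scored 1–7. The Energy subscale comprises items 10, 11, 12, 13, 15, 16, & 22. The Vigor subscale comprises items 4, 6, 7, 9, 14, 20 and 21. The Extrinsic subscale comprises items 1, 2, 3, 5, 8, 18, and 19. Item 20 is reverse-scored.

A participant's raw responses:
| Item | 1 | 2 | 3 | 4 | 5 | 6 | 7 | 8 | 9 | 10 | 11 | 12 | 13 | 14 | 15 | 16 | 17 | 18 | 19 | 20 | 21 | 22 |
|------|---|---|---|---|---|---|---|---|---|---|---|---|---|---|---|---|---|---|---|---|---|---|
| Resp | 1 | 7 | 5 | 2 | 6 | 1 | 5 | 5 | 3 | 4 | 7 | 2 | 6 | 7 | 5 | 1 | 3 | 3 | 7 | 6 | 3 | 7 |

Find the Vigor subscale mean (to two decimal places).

3.29

Vigor items: 4, 6, 7, 9, 14, 20, 21.
Of these, item 20 is reverse-scored; on a 1–7 scale, reversed = 8 − raw.
  item 4: 2
  item 6: 1
  item 7: 5
  item 9: 3
  item 14: 7
  item 20: 8 − 6 = 2
  item 21: 3
Sum = 2 + 1 + 5 + 3 + 7 + 2 + 3 = 23
Mean = 23 / 7 = 3.29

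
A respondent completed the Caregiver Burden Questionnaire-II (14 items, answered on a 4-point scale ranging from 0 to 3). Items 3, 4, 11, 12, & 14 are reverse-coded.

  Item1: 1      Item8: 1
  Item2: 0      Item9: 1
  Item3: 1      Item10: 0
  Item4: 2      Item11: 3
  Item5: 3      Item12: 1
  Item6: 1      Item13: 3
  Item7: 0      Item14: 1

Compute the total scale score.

Raw sum = 18. Reverse-coded items: 3, 4, 11, 12, 14; their raw sum = 8.
Each reversal replaces raw with 3 − raw, changing the total by 3 − 2·raw per item.
Total = 18 + 5·3 − 2·8 = 18 + 15 − 16 = 17

17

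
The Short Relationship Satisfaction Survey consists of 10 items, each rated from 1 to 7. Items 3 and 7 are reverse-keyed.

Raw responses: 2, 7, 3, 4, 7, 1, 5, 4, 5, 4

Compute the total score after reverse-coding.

42

Apply reverse scoring (reversed = (1+7) − raw = 8 − raw):
  item 3: 8 − 3 = 5
  item 7: 8 − 5 = 3
After reverse-coding: 2, 7, 5, 4, 7, 1, 3, 4, 5, 4
Total = 2 + 7 + 5 + 4 + 7 + 1 + 3 + 4 + 5 + 4 = 42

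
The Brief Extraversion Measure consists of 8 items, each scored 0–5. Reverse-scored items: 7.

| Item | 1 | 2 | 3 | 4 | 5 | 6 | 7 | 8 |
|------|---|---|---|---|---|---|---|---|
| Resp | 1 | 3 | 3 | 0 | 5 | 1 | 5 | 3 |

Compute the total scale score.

Apply reverse scoring (reversed = (0+5) − raw = 5 − raw):
  item 7: 5 − 5 = 0
After reverse-coding: 1, 3, 3, 0, 5, 1, 0, 3
Total = 1 + 3 + 3 + 0 + 5 + 1 + 0 + 3 = 16

16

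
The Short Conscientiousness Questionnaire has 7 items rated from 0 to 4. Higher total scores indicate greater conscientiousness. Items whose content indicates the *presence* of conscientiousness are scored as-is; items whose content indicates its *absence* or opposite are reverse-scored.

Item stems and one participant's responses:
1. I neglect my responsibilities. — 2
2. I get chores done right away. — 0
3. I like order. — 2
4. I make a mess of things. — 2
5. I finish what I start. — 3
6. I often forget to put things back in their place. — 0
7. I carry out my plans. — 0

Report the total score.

Items 1, 4, 6 describe the absence/opposite of conscientiousness → reverse-score.
reverse-coded value = 4 − response.
  item 1: 4 − 2 = 2
  item 2: 0
  item 3: 2
  item 4: 4 − 2 = 2
  item 5: 3
  item 6: 4 − 0 = 4
  item 7: 0
Total = 2 + 0 + 2 + 2 + 3 + 4 + 0 = 13

13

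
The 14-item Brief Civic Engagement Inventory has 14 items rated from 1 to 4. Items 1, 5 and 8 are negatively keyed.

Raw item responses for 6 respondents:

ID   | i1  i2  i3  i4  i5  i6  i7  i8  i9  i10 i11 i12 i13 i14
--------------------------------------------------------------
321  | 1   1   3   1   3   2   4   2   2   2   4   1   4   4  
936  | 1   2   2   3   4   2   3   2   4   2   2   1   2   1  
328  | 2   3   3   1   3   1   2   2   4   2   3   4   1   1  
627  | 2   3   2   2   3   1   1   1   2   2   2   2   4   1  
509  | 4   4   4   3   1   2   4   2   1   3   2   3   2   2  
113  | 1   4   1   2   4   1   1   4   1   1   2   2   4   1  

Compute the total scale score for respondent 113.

Respondent 113 raw: 1, 4, 1, 2, 4, 1, 1, 4, 1, 1, 2, 2, 4, 1.
Reverse-coded (reversed = (1+4) − raw = 5 − raw):
  item 1: 5 − 1 = 4
  item 2: 4
  item 3: 1
  item 4: 2
  item 5: 5 − 4 = 1
  item 6: 1
  item 7: 1
  item 8: 5 − 4 = 1
  item 9: 1
  item 10: 1
  item 11: 2
  item 12: 2
  item 13: 4
  item 14: 1
Sum = 4 + 4 + 1 + 2 + 1 + 1 + 1 + 1 + 1 + 1 + 2 + 2 + 4 + 1 = 26

26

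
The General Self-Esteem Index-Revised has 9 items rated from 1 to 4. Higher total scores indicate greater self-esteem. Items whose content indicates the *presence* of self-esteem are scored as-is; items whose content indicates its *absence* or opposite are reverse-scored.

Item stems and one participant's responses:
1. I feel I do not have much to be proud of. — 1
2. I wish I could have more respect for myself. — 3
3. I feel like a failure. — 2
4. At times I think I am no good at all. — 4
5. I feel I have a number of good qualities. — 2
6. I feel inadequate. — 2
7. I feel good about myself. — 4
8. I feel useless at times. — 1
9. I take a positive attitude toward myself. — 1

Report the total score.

Items 1, 2, 3, 4, 6, 8 describe the absence/opposite of self-esteem → reverse-score.
reverse-coded value = 5 − response.
  item 1: 5 − 1 = 4
  item 2: 5 − 3 = 2
  item 3: 5 − 2 = 3
  item 4: 5 − 4 = 1
  item 5: 2
  item 6: 5 − 2 = 3
  item 7: 4
  item 8: 5 − 1 = 4
  item 9: 1
Total = 4 + 2 + 3 + 1 + 2 + 3 + 4 + 4 + 1 = 24

24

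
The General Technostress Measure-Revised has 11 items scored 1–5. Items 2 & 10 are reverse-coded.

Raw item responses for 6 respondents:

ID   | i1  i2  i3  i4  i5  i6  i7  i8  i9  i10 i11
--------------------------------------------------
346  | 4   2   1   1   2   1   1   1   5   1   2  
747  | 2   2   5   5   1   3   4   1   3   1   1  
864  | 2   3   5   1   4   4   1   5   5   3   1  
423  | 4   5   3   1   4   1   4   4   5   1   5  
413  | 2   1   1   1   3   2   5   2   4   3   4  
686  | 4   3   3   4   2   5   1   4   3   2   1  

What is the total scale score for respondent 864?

Respondent 864 raw: 2, 3, 5, 1, 4, 4, 1, 5, 5, 3, 1.
Reverse-coded (reverse-coded value = 6 − response):
  item 1: 2
  item 2: 6 − 3 = 3
  item 3: 5
  item 4: 1
  item 5: 4
  item 6: 4
  item 7: 1
  item 8: 5
  item 9: 5
  item 10: 6 − 3 = 3
  item 11: 1
Sum = 2 + 3 + 5 + 1 + 4 + 4 + 1 + 5 + 5 + 3 + 1 = 34

34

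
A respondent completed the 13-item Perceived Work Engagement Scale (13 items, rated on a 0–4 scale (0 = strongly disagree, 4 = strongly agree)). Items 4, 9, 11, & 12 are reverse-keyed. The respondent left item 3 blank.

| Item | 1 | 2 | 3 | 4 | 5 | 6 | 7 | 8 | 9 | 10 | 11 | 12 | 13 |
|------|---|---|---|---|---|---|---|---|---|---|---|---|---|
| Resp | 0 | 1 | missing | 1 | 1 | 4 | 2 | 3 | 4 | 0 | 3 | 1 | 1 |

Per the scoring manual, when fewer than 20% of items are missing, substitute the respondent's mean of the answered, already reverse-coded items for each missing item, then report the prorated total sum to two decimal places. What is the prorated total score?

Reverse-coded (reverse-coded value = 4 − response):
  item 4: 4 − 1 = 3
  item 9: 4 − 4 = 0
  item 11: 4 − 3 = 1
  item 12: 4 − 1 = 3
Completed scored items (12 of 13): 0, 1, 3, 1, 4, 2, 3, 0, 0, 1, 3, 1; sum = 19.
Person mean = 19 / 12 ≈ 1.5833
Prorated total = (19 / 12) × 13 = 20.58 (to 2 dp)

20.58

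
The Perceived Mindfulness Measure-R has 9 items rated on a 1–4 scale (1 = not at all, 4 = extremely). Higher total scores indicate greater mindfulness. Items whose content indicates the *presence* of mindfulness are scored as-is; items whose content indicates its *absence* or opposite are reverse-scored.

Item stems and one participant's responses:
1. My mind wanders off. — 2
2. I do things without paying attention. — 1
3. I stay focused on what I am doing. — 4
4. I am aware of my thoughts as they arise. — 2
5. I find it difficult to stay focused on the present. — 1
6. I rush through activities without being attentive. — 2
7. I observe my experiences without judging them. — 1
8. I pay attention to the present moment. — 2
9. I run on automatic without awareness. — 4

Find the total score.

Items 1, 2, 5, 6, 9 describe the absence/opposite of mindfulness → reverse-score.
reverse-coded value = 5 − response.
  item 1: 5 − 2 = 3
  item 2: 5 − 1 = 4
  item 3: 4
  item 4: 2
  item 5: 5 − 1 = 4
  item 6: 5 − 2 = 3
  item 7: 1
  item 8: 2
  item 9: 5 − 4 = 1
Total = 3 + 4 + 4 + 2 + 4 + 3 + 1 + 2 + 1 = 24

24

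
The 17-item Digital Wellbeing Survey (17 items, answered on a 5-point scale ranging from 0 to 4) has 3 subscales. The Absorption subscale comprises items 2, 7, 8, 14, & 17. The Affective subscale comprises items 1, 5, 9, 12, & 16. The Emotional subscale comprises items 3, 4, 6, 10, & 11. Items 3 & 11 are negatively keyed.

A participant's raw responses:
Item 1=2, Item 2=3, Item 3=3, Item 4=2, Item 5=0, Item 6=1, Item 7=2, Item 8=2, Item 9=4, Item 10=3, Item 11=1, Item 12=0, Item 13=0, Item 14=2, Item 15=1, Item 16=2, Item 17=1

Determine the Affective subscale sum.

8

Affective items: 1, 5, 9, 12, 16.
  item 1: 2
  item 5: 0
  item 9: 4
  item 12: 0
  item 16: 2
Sum = 2 + 0 + 4 + 0 + 2 = 8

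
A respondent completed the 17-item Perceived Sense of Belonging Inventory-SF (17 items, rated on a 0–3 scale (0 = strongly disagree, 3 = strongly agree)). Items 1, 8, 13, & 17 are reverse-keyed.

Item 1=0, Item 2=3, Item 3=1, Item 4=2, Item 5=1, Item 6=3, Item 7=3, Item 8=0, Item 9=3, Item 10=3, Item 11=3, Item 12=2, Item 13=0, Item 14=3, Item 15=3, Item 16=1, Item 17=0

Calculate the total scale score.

43

Reverse-coded items (reversed = (0+3) − raw = 3 − raw):
  item 1: 3 − 0 = 3
  item 8: 3 − 0 = 3
  item 13: 3 − 0 = 3
  item 17: 3 − 0 = 3
After reverse-coding: 3, 3, 1, 2, 1, 3, 3, 3, 3, 3, 3, 2, 3, 3, 3, 1, 3
Total = 3 + 3 + 1 + 2 + 1 + 3 + 3 + 3 + 3 + 3 + 3 + 2 + 3 + 3 + 3 + 1 + 3 = 43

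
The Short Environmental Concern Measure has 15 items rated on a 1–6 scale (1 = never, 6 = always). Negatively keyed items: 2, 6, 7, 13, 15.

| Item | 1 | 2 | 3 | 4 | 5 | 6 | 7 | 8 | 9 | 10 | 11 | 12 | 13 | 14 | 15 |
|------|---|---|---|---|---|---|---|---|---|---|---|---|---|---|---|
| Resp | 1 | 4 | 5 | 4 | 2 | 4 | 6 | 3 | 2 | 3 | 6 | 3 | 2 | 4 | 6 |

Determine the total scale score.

Raw sum = 55. Negatively keyed items: 2, 6, 7, 13, 15; their raw sum = 22.
Each reversal replaces raw with 7 − raw, changing the total by 7 − 2·raw per item.
Total = 55 + 5·7 − 2·22 = 55 + 35 − 44 = 46

46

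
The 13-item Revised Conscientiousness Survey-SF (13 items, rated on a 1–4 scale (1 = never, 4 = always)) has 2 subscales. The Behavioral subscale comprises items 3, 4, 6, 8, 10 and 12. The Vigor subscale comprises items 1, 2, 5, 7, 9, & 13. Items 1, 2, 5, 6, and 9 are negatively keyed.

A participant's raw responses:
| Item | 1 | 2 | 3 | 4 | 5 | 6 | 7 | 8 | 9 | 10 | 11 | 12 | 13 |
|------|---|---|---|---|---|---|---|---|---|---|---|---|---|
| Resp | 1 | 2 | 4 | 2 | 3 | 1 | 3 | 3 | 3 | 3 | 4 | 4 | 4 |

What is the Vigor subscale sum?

Vigor items: 1, 2, 5, 7, 9, 13.
Of these, items 1, 2, 5, & 9 are negatively keyed; reversed = (1+4) − raw = 5 − raw.
  item 1: 5 − 1 = 4
  item 2: 5 − 2 = 3
  item 5: 5 − 3 = 2
  item 7: 3
  item 9: 5 − 3 = 2
  item 13: 4
Sum = 4 + 3 + 2 + 3 + 2 + 4 = 18

18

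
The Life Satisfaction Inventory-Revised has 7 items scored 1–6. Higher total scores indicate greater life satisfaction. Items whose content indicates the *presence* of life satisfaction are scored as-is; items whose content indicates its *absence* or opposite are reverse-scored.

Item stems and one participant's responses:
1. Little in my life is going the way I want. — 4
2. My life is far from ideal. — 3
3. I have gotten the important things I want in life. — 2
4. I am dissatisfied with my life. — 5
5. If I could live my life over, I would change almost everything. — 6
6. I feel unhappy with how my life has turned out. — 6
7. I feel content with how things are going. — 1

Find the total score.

14

Items 1, 2, 4, 5, 6 describe the absence/opposite of life satisfaction → reverse-score.
on a 1–6 scale, reversed = 7 − raw.
  item 1: 7 − 4 = 3
  item 2: 7 − 3 = 4
  item 3: 2
  item 4: 7 − 5 = 2
  item 5: 7 − 6 = 1
  item 6: 7 − 6 = 1
  item 7: 1
Total = 3 + 4 + 2 + 2 + 1 + 1 + 1 = 14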